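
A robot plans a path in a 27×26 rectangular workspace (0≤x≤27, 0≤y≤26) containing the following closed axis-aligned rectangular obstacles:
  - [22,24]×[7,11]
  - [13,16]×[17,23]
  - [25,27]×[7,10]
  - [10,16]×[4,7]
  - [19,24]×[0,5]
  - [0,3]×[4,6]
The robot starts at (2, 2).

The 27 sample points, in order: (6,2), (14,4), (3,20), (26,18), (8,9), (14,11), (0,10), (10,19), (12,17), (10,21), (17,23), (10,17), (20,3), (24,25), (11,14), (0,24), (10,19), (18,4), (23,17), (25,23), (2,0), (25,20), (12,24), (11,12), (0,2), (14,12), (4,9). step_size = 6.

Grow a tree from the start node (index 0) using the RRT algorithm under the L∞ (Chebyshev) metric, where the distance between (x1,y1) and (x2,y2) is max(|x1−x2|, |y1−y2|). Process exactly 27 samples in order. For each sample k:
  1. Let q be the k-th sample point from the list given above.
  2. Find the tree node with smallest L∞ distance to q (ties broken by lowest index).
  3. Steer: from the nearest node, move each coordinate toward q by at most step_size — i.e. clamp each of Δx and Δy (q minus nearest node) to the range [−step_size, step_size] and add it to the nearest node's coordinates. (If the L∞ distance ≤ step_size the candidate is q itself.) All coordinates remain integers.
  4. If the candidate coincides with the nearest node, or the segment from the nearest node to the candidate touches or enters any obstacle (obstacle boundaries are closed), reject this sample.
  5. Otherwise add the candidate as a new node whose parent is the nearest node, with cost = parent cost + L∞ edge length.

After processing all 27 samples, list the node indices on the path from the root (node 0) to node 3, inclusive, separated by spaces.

Path: 0 2 3

1. q=(6,2) nearest=0 d=4 new=(6,2) → add node 1 parent=0 cost=4
2. q=(14,4) nearest=1 d=8 new=(12,4) → blocked by [10,16]×[4,7], reject
3. q=(3,20) nearest=0 d=18 new=(3,8) → blocked by [0,3]×[4,6], reject
4. q=(26,18) nearest=1 d=20 new=(12,8) → blocked by [10,16]×[4,7], reject
5. q=(8,9) nearest=0 d=7 new=(8,8) → add node 2 parent=0 cost=6
6. q=(14,11) nearest=2 d=6 new=(14,11) → add node 3 parent=2 cost=12
7. q=(0,10) nearest=0 d=8 new=(0,8) → blocked by [0,3]×[4,6], reject
8. q=(10,19) nearest=3 d=8 new=(10,17) → add node 4 parent=3 cost=18
9. q=(12,17) nearest=4 d=2 new=(12,17) → add node 5 parent=4 cost=20
10. q=(10,21) nearest=4 d=4 new=(10,21) → add node 6 parent=4 cost=22
11. q=(17,23) nearest=5 d=6 new=(17,23) → blocked by [13,16]×[17,23], reject
12. q=(10,17) nearest=4 d=0 → coincident, reject
13. q=(20,3) nearest=3 d=8 new=(20,5) → blocked by [19,24]×[0,5], reject
14. q=(24,25) nearest=5 d=12 new=(18,23) → blocked by [13,16]×[17,23], reject
15. q=(11,14) nearest=3 d=3 new=(11,14) → add node 7 parent=3 cost=15
16. q=(0,24) nearest=4 d=10 new=(4,23) → add node 8 parent=4 cost=24
17. q=(10,19) nearest=4 d=2 new=(10,19) → add node 9 parent=4 cost=20
18. q=(18,4) nearest=3 d=7 new=(18,5) → add node 10 parent=3 cost=18
19. q=(23,17) nearest=3 d=9 new=(20,17) → add node 11 parent=3 cost=18
20. q=(25,23) nearest=11 d=6 new=(25,23) → add node 12 parent=11 cost=24
21. q=(2,0) nearest=0 d=2 new=(2,0) → add node 13 parent=0 cost=2
22. q=(25,20) nearest=12 d=3 new=(25,20) → add node 14 parent=12 cost=27
23. q=(12,24) nearest=6 d=3 new=(12,24) → add node 15 parent=6 cost=25
24. q=(11,12) nearest=7 d=2 new=(11,12) → add node 16 parent=7 cost=17
25. q=(0,2) nearest=0 d=2 new=(0,2) → add node 17 parent=0 cost=2
26. q=(14,12) nearest=3 d=1 new=(14,12) → add node 18 parent=3 cost=13
27. q=(4,9) nearest=2 d=4 new=(4,9) → add node 19 parent=2 cost=10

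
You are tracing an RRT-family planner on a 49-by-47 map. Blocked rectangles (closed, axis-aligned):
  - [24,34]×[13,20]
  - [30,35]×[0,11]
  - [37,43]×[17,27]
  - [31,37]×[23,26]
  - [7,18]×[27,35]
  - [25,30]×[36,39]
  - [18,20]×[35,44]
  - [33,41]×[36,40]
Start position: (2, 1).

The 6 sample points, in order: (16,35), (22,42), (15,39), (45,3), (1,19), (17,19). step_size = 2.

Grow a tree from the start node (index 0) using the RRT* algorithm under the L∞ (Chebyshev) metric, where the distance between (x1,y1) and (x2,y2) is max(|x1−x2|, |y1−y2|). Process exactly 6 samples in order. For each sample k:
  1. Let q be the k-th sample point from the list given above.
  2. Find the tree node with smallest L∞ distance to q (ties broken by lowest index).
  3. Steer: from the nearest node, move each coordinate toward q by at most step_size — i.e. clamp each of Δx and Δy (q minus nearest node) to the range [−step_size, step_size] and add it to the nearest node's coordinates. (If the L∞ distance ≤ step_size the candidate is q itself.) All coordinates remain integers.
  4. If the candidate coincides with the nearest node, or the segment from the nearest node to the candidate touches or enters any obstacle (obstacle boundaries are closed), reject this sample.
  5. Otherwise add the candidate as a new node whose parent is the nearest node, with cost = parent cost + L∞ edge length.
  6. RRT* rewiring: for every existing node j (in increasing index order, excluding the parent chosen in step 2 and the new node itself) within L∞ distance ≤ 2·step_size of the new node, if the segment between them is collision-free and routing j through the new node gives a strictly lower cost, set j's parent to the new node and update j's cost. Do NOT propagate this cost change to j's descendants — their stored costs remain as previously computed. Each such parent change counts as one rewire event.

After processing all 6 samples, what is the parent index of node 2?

1. q=(16,35) nearest=0 d=34 new=(4,3) → add node 1 parent=0 cost=2
2. q=(22,42) nearest=1 d=39 new=(6,5) → add node 2 parent=1 cost=4
3. q=(15,39) nearest=2 d=34 new=(8,7) → add node 3 parent=2 cost=6
4. q=(45,3) nearest=3 d=37 new=(10,5) → add node 4 parent=3 cost=8
5. q=(1,19) nearest=3 d=12 new=(6,9) → add node 5 parent=3 cost=8
6. q=(17,19) nearest=5 d=11 new=(8,11) → add node 6 parent=5 cost=10

Parent of node 2: 1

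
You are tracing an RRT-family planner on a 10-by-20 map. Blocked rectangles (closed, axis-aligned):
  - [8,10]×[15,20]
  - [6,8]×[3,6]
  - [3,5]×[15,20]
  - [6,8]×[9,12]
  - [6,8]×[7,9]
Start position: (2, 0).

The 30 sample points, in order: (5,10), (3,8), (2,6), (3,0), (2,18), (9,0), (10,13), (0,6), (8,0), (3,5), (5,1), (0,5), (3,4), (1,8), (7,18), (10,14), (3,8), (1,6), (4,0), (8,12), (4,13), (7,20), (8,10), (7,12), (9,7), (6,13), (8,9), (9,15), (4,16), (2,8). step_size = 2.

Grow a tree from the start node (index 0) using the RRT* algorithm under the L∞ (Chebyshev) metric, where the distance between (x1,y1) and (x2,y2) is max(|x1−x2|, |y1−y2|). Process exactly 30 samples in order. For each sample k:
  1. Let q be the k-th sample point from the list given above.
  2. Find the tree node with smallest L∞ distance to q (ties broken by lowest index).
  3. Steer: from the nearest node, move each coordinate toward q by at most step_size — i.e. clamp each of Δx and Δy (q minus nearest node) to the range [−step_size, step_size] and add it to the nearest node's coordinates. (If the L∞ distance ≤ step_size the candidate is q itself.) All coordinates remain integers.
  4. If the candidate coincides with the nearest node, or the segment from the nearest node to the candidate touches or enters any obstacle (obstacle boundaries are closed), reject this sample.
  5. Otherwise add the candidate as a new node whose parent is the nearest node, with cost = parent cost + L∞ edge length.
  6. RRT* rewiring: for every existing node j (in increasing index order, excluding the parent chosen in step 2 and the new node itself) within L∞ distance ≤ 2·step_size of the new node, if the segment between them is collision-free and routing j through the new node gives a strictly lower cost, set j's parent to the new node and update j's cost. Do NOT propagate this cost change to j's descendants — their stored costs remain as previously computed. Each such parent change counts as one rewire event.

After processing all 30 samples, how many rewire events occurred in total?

Rewire events: 1

1. q=(5,10) nearest=0 d=10 new=(4,2) → add node 1 parent=0 cost=2
2. q=(3,8) nearest=1 d=6 new=(3,4) → add node 2 parent=1 cost=4
3. q=(2,6) nearest=2 d=2 new=(2,6) → add node 3 parent=2 cost=6
4. q=(3,0) nearest=0 d=1 new=(3,0) → add node 4 parent=0 cost=1
5. q=(2,18) nearest=3 d=12 new=(2,8) → add node 5 parent=3 cost=8
6. q=(9,0) nearest=1 d=5 new=(6,0) → add node 6 parent=1 cost=4
7. q=(10,13) nearest=3 d=8 new=(4,8) → add node 7 parent=3 cost=8
8. q=(0,6) nearest=3 d=2 new=(0,6) → add node 8 parent=3 cost=8
9. q=(8,0) nearest=6 d=2 new=(8,0) → add node 9 parent=6 cost=6
10. q=(3,5) nearest=2 d=1 new=(3,5) → add node 10 parent=2 cost=5
11. q=(5,1) nearest=1 d=1 new=(5,1) → add node 11 parent=1 cost=3
12. q=(0,5) nearest=8 d=1 new=(0,5) → add node 12 parent=8 cost=9
13. q=(3,4) nearest=2 d=0 → coincident, reject
14. q=(1,8) nearest=5 d=1 new=(1,8) → add node 13 parent=5 cost=9
15. q=(7,18) nearest=5 d=10 new=(4,10) → add node 14 parent=5 cost=10
16. q=(10,14) nearest=7 d=6 new=(6,10) → blocked by [6,8]×[9,12], reject
17. q=(3,8) nearest=5 d=1 new=(3,8) → add node 15 parent=5 cost=9
18. q=(1,6) nearest=3 d=1 new=(1,6) → add node 16 parent=3 cost=7; rewire 12→16 (8<9)
19. q=(4,0) nearest=4 d=1 new=(4,0) → add node 17 parent=4 cost=2
20. q=(8,12) nearest=7 d=4 new=(6,10) → blocked by [6,8]×[9,12], reject
21. q=(4,13) nearest=14 d=3 new=(4,12) → add node 18 parent=14 cost=12
22. q=(7,20) nearest=18 d=8 new=(6,14) → add node 19 parent=18 cost=14
23. q=(8,10) nearest=7 d=4 new=(6,10) → blocked by [6,8]×[9,12], reject
24. q=(7,12) nearest=19 d=2 new=(7,12) → blocked by [6,8]×[9,12], reject
25. q=(9,7) nearest=1 d=5 new=(6,4) → blocked by [6,8]×[3,6], reject
26. q=(6,13) nearest=19 d=1 new=(6,13) → add node 20 parent=19 cost=15
27. q=(8,9) nearest=7 d=4 new=(6,9) → blocked by [6,8]×[9,12], reject
28. q=(9,15) nearest=19 d=3 new=(8,15) → blocked by [8,10]×[15,20], reject
29. q=(4,16) nearest=19 d=2 new=(4,16) → blocked by [3,5]×[15,20], reject
30. q=(2,8) nearest=5 d=0 → coincident, reject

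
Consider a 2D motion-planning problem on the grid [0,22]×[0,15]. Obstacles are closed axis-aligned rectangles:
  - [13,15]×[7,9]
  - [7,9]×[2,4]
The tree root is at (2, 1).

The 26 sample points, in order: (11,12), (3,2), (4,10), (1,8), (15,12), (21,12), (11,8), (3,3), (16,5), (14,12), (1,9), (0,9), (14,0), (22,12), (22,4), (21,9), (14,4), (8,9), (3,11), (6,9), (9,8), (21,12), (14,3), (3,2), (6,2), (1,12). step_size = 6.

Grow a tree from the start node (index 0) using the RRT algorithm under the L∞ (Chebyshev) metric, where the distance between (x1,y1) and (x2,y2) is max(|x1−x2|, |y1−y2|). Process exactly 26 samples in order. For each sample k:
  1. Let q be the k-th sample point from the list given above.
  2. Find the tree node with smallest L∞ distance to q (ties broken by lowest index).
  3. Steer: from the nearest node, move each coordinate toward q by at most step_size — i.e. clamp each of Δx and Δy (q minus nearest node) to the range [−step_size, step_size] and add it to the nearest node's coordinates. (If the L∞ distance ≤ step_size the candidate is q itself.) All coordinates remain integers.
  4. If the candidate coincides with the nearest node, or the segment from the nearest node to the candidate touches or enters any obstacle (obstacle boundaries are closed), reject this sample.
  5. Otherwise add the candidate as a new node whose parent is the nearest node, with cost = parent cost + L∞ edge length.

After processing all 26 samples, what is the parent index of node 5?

Parent of node 5: 1

1. q=(11,12) nearest=0 d=11 new=(8,7) → add node 1 parent=0 cost=6
2. q=(3,2) nearest=0 d=1 new=(3,2) → add node 2 parent=0 cost=1
3. q=(4,10) nearest=1 d=4 new=(4,10) → add node 3 parent=1 cost=10
4. q=(1,8) nearest=3 d=3 new=(1,8) → add node 4 parent=3 cost=13
5. q=(15,12) nearest=1 d=7 new=(14,12) → add node 5 parent=1 cost=12
6. q=(21,12) nearest=5 d=7 new=(20,12) → add node 6 parent=5 cost=18
7. q=(11,8) nearest=1 d=3 new=(11,8) → add node 7 parent=1 cost=9
8. q=(3,3) nearest=2 d=1 new=(3,3) → add node 8 parent=2 cost=2
9. q=(16,5) nearest=7 d=5 new=(16,5) → add node 9 parent=7 cost=14
10. q=(14,12) nearest=5 d=0 → coincident, reject
11. q=(1,9) nearest=4 d=1 new=(1,9) → add node 10 parent=4 cost=14
12. q=(0,9) nearest=4 d=1 new=(0,9) → add node 11 parent=4 cost=14
13. q=(14,0) nearest=9 d=5 new=(14,0) → add node 12 parent=9 cost=19
14. q=(22,12) nearest=6 d=2 new=(22,12) → add node 13 parent=6 cost=20
15. q=(22,4) nearest=9 d=6 new=(22,4) → add node 14 parent=9 cost=20
16. q=(21,9) nearest=6 d=3 new=(21,9) → add node 15 parent=6 cost=21
17. q=(14,4) nearest=9 d=2 new=(14,4) → add node 16 parent=9 cost=16
18. q=(8,9) nearest=1 d=2 new=(8,9) → add node 17 parent=1 cost=8
19. q=(3,11) nearest=3 d=1 new=(3,11) → add node 18 parent=3 cost=11
20. q=(6,9) nearest=1 d=2 new=(6,9) → add node 19 parent=1 cost=8
21. q=(9,8) nearest=1 d=1 new=(9,8) → add node 20 parent=1 cost=7
22. q=(21,12) nearest=6 d=1 new=(21,12) → add node 21 parent=6 cost=19
23. q=(14,3) nearest=16 d=1 new=(14,3) → add node 22 parent=16 cost=17
24. q=(3,2) nearest=2 d=0 → coincident, reject
25. q=(6,2) nearest=2 d=3 new=(6,2) → add node 23 parent=2 cost=4
26. q=(1,12) nearest=18 d=2 new=(1,12) → add node 24 parent=18 cost=13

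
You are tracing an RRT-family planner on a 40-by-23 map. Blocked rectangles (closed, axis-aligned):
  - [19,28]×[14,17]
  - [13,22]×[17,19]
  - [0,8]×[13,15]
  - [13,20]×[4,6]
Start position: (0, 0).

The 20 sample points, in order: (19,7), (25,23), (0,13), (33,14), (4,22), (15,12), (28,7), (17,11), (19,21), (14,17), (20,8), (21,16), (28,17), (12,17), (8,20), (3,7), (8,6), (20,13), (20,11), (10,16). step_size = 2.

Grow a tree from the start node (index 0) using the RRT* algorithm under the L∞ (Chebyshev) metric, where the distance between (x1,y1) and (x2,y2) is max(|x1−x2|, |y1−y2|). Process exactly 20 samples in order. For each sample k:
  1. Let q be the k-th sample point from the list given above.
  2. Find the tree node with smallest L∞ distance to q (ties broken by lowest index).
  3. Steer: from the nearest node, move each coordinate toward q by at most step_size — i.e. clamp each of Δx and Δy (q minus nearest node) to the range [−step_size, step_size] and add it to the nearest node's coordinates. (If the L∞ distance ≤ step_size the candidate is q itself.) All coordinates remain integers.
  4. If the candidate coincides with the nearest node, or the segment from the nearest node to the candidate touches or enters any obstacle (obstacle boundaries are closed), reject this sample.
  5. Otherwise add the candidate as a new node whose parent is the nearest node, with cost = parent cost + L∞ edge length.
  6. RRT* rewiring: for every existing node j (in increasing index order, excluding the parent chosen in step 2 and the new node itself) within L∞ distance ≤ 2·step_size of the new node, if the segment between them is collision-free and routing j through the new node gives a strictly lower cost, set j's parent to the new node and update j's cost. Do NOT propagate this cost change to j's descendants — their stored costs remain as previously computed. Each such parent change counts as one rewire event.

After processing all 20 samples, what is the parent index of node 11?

Parent of node 11: 9

1. q=(19,7) nearest=0 d=19 new=(2,2) → add node 1 parent=0 cost=2
2. q=(25,23) nearest=1 d=23 new=(4,4) → add node 2 parent=1 cost=4
3. q=(0,13) nearest=2 d=9 new=(2,6) → add node 3 parent=2 cost=6
4. q=(33,14) nearest=2 d=29 new=(6,6) → add node 4 parent=2 cost=6
5. q=(4,22) nearest=3 d=16 new=(4,8) → add node 5 parent=3 cost=8
6. q=(15,12) nearest=4 d=9 new=(8,8) → add node 6 parent=4 cost=8
7. q=(28,7) nearest=6 d=20 new=(10,7) → add node 7 parent=6 cost=10
8. q=(17,11) nearest=7 d=7 new=(12,9) → add node 8 parent=7 cost=12
9. q=(19,21) nearest=8 d=12 new=(14,11) → add node 9 parent=8 cost=14
10. q=(14,17) nearest=9 d=6 new=(14,13) → add node 10 parent=9 cost=16
11. q=(20,8) nearest=9 d=6 new=(16,9) → add node 11 parent=9 cost=16
12. q=(21,16) nearest=9 d=7 new=(16,13) → add node 12 parent=9 cost=16
13. q=(28,17) nearest=11 d=12 new=(18,11) → add node 13 parent=11 cost=18
14. q=(12,17) nearest=10 d=4 new=(12,15) → add node 14 parent=10 cost=18
15. q=(8,20) nearest=14 d=5 new=(10,17) → add node 15 parent=14 cost=20
16. q=(3,7) nearest=3 d=1 new=(3,7) → add node 16 parent=3 cost=7
17. q=(8,6) nearest=4 d=2 new=(8,6) → add node 17 parent=4 cost=8
18. q=(20,13) nearest=13 d=2 new=(20,13) → add node 18 parent=13 cost=20
19. q=(20,11) nearest=13 d=2 new=(20,11) → add node 19 parent=13 cost=20
20. q=(10,16) nearest=15 d=1 new=(10,16) → add node 20 parent=15 cost=21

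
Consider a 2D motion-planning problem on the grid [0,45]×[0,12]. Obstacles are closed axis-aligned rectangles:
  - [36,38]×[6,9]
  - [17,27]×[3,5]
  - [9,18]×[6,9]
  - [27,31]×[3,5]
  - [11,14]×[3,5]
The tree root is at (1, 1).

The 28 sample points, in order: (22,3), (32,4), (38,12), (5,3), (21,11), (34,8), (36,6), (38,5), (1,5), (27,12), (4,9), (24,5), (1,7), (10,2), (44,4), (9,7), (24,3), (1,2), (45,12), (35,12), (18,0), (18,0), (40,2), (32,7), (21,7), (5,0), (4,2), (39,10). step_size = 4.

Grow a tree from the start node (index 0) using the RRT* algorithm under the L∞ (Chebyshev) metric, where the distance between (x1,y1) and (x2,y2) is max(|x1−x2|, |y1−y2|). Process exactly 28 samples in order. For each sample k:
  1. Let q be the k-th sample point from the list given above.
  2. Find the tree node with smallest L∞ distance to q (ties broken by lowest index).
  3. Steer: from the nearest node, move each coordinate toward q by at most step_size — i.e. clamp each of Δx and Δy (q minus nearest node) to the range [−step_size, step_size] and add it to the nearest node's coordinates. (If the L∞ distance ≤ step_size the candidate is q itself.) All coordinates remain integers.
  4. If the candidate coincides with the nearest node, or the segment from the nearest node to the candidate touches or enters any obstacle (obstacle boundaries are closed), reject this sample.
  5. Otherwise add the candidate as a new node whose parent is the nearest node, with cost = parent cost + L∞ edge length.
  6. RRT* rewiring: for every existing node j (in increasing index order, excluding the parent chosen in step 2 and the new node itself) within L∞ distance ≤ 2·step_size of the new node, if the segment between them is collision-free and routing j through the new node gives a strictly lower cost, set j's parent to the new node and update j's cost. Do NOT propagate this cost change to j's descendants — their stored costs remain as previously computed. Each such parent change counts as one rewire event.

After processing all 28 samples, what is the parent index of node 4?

1. q=(22,3) nearest=0 d=21 new=(5,3) → add node 1 parent=0 cost=4
2. q=(32,4) nearest=1 d=27 new=(9,4) → add node 2 parent=1 cost=8
3. q=(38,12) nearest=2 d=29 new=(13,8) → blocked by [9,18]×[6,9], reject
4. q=(5,3) nearest=1 d=0 → coincident, reject
5. q=(21,11) nearest=2 d=12 new=(13,8) → blocked by [9,18]×[6,9], reject
6. q=(34,8) nearest=2 d=25 new=(13,8) → blocked by [9,18]×[6,9], reject
7. q=(36,6) nearest=2 d=27 new=(13,6) → blocked by [9,18]×[6,9], reject
8. q=(38,5) nearest=2 d=29 new=(13,5) → blocked by [11,14]×[3,5], reject
9. q=(1,5) nearest=0 d=4 new=(1,5) → add node 3 parent=0 cost=4
10. q=(27,12) nearest=2 d=18 new=(13,8) → blocked by [9,18]×[6,9], reject
11. q=(4,9) nearest=3 d=4 new=(4,9) → add node 4 parent=3 cost=8
12. q=(24,5) nearest=2 d=15 new=(13,5) → blocked by [11,14]×[3,5], reject
13. q=(1,7) nearest=3 d=2 new=(1,7) → add node 5 parent=3 cost=6
14. q=(10,2) nearest=2 d=2 new=(10,2) → add node 6 parent=2 cost=10
15. q=(44,4) nearest=6 d=34 new=(14,4) → blocked by [11,14]×[3,5], reject
16. q=(9,7) nearest=2 d=3 new=(9,7) → blocked by [9,18]×[6,9], reject
17. q=(24,3) nearest=6 d=14 new=(14,3) → blocked by [11,14]×[3,5], reject
18. q=(1,2) nearest=0 d=1 new=(1,2) → add node 7 parent=0 cost=1
19. q=(45,12) nearest=6 d=35 new=(14,6) → blocked by [9,18]×[6,9], reject
20. q=(35,12) nearest=6 d=25 new=(14,6) → blocked by [9,18]×[6,9], reject
21. q=(18,0) nearest=6 d=8 new=(14,0) → add node 8 parent=6 cost=14
22. q=(18,0) nearest=8 d=4 new=(18,0) → add node 9 parent=8 cost=18
23. q=(40,2) nearest=9 d=22 new=(22,2) → add node 10 parent=9 cost=22
24. q=(32,7) nearest=10 d=10 new=(26,6) → blocked by [17,27]×[3,5], reject
25. q=(21,7) nearest=10 d=5 new=(21,6) → blocked by [17,27]×[3,5], reject
26. q=(5,0) nearest=1 d=3 new=(5,0) → add node 11 parent=1 cost=7
27. q=(4,2) nearest=1 d=1 new=(4,2) → add node 12 parent=1 cost=5
28. q=(39,10) nearest=10 d=17 new=(26,6) → blocked by [17,27]×[3,5], reject

Parent of node 4: 3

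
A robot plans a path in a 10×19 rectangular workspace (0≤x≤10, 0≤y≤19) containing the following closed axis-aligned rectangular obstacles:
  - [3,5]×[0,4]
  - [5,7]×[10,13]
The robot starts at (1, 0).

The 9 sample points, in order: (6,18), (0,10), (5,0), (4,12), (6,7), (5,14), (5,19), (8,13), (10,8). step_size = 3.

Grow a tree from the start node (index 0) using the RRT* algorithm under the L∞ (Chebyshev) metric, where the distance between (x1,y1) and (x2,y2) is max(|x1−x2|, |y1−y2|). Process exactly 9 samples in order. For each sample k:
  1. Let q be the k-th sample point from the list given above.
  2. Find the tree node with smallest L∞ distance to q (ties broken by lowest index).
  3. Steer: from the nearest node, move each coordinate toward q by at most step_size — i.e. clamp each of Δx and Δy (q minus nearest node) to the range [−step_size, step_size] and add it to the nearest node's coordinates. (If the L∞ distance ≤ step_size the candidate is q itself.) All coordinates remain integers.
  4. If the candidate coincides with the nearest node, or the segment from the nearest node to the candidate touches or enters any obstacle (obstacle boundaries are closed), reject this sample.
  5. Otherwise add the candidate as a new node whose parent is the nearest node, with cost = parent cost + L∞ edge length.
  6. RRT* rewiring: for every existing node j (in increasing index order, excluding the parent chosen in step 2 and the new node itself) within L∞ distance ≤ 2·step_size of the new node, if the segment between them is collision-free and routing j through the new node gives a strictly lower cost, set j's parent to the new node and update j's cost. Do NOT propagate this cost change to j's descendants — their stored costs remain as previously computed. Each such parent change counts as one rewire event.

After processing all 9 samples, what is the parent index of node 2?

Parent of node 2: 1

1. q=(6,18) nearest=0 d=18 new=(4,3) → blocked by [3,5]×[0,4], reject
2. q=(0,10) nearest=0 d=10 new=(0,3) → add node 1 parent=0 cost=3
3. q=(5,0) nearest=0 d=4 new=(4,0) → blocked by [3,5]×[0,4], reject
4. q=(4,12) nearest=1 d=9 new=(3,6) → add node 2 parent=1 cost=6
5. q=(6,7) nearest=2 d=3 new=(6,7) → add node 3 parent=2 cost=9
6. q=(5,14) nearest=3 d=7 new=(5,10) → blocked by [5,7]×[10,13], reject
7. q=(5,19) nearest=3 d=12 new=(5,10) → blocked by [5,7]×[10,13], reject
8. q=(8,13) nearest=3 d=6 new=(8,10) → add node 4 parent=3 cost=12
9. q=(10,8) nearest=4 d=2 new=(10,8) → add node 5 parent=4 cost=14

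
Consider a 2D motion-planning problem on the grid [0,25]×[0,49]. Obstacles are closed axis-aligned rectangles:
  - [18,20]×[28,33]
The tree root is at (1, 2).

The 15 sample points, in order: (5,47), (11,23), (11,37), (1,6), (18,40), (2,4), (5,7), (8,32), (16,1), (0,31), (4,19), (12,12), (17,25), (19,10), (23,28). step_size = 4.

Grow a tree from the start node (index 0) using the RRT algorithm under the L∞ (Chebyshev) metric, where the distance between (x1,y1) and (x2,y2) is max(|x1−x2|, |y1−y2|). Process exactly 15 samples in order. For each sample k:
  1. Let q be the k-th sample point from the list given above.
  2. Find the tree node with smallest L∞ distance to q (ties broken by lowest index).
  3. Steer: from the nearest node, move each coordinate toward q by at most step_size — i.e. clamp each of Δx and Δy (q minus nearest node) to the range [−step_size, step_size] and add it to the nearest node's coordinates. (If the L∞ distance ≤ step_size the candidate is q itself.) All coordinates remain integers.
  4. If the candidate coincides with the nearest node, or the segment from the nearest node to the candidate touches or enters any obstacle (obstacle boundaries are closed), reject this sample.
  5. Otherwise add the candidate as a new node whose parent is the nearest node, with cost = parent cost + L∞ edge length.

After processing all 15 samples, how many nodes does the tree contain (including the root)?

Node count: 15

1. q=(5,47) nearest=0 d=45 new=(5,6) → add node 1 parent=0 cost=4
2. q=(11,23) nearest=1 d=17 new=(9,10) → add node 2 parent=1 cost=8
3. q=(11,37) nearest=2 d=27 new=(11,14) → add node 3 parent=2 cost=12
4. q=(1,6) nearest=0 d=4 new=(1,6) → add node 4 parent=0 cost=4
5. q=(18,40) nearest=3 d=26 new=(15,18) → add node 5 parent=3 cost=16
6. q=(2,4) nearest=0 d=2 new=(2,4) → add node 6 parent=0 cost=2
7. q=(5,7) nearest=1 d=1 new=(5,7) → add node 7 parent=1 cost=5
8. q=(8,32) nearest=5 d=14 new=(11,22) → add node 8 parent=5 cost=20
9. q=(16,1) nearest=2 d=9 new=(13,6) → add node 9 parent=2 cost=12
10. q=(0,31) nearest=8 d=11 new=(7,26) → add node 10 parent=8 cost=24
11. q=(4,19) nearest=3 d=7 new=(7,18) → add node 11 parent=3 cost=16
12. q=(12,12) nearest=3 d=2 new=(12,12) → add node 12 parent=3 cost=14
13. q=(17,25) nearest=8 d=6 new=(15,25) → add node 13 parent=8 cost=24
14. q=(19,10) nearest=9 d=6 new=(17,10) → add node 14 parent=9 cost=16
15. q=(23,28) nearest=13 d=8 new=(19,28) → blocked by [18,20]×[28,33], reject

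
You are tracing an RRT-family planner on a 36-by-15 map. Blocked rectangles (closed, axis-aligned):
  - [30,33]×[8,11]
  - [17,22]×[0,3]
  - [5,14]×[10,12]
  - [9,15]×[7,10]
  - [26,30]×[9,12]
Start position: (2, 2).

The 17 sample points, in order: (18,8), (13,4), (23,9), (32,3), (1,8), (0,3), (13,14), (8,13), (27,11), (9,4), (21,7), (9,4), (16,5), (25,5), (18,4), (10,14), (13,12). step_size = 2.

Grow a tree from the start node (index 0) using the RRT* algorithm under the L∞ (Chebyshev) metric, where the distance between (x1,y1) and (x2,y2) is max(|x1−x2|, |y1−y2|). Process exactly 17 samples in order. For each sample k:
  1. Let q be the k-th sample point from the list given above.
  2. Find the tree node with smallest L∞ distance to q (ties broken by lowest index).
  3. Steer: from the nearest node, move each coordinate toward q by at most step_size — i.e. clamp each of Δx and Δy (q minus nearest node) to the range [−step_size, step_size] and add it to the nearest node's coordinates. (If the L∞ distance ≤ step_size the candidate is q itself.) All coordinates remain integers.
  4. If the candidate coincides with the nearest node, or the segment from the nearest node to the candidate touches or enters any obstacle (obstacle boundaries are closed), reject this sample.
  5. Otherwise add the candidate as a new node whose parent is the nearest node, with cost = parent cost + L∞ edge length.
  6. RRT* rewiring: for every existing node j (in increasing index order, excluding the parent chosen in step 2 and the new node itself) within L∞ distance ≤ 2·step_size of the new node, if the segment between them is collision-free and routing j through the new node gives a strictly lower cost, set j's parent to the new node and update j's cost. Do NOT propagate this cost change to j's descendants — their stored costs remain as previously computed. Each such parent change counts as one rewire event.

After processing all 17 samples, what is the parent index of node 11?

1. q=(18,8) nearest=0 d=16 new=(4,4) → add node 1 parent=0 cost=2
2. q=(13,4) nearest=1 d=9 new=(6,4) → add node 2 parent=1 cost=4
3. q=(23,9) nearest=2 d=17 new=(8,6) → add node 3 parent=2 cost=6
4. q=(32,3) nearest=3 d=24 new=(10,4) → add node 4 parent=3 cost=8
5. q=(1,8) nearest=1 d=4 new=(2,6) → add node 5 parent=1 cost=4
6. q=(0,3) nearest=0 d=2 new=(0,3) → add node 6 parent=0 cost=2
7. q=(13,14) nearest=3 d=8 new=(10,8) → blocked by [9,15]×[7,10], reject
8. q=(8,13) nearest=3 d=7 new=(8,8) → add node 7 parent=3 cost=8
9. q=(27,11) nearest=4 d=17 new=(12,6) → add node 8 parent=4 cost=10
10. q=(9,4) nearest=4 d=1 new=(9,4) → add node 9 parent=4 cost=9
11. q=(21,7) nearest=8 d=9 new=(14,7) → blocked by [9,15]×[7,10], reject
12. q=(9,4) nearest=9 d=0 → coincident, reject
13. q=(16,5) nearest=8 d=4 new=(14,5) → add node 10 parent=8 cost=12
14. q=(25,5) nearest=10 d=11 new=(16,5) → add node 11 parent=10 cost=14
15. q=(18,4) nearest=11 d=2 new=(18,4) → add node 12 parent=11 cost=16
16. q=(10,14) nearest=7 d=6 new=(10,10) → blocked by [5,14]×[10,12], reject
17. q=(13,12) nearest=7 d=5 new=(10,10) → blocked by [5,14]×[10,12], reject

Parent of node 11: 10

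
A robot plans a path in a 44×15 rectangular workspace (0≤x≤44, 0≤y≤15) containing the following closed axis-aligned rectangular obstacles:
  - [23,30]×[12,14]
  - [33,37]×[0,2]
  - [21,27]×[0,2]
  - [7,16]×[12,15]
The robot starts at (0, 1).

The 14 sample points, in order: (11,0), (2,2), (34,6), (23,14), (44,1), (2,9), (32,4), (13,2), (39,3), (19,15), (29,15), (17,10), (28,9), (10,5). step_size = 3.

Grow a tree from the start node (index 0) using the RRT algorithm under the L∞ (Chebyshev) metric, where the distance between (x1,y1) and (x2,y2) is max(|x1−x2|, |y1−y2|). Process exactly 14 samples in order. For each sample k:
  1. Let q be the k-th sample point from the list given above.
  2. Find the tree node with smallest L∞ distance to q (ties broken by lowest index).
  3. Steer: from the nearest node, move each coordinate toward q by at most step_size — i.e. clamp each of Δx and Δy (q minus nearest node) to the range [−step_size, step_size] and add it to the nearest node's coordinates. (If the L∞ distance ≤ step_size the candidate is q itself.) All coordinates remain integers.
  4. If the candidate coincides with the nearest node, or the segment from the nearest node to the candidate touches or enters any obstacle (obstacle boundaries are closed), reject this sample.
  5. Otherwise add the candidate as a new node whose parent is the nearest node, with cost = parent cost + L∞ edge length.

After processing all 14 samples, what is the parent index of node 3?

1. q=(11,0) nearest=0 d=11 new=(3,0) → add node 1 parent=0 cost=3
2. q=(2,2) nearest=0 d=2 new=(2,2) → add node 2 parent=0 cost=2
3. q=(34,6) nearest=1 d=31 new=(6,3) → add node 3 parent=1 cost=6
4. q=(23,14) nearest=3 d=17 new=(9,6) → add node 4 parent=3 cost=9
5. q=(44,1) nearest=4 d=35 new=(12,3) → add node 5 parent=4 cost=12
6. q=(2,9) nearest=3 d=6 new=(3,6) → add node 6 parent=3 cost=9
7. q=(32,4) nearest=5 d=20 new=(15,4) → add node 7 parent=5 cost=15
8. q=(13,2) nearest=5 d=1 new=(13,2) → add node 8 parent=5 cost=13
9. q=(39,3) nearest=7 d=24 new=(18,3) → add node 9 parent=7 cost=18
10. q=(19,15) nearest=4 d=10 new=(12,9) → add node 10 parent=4 cost=12
11. q=(29,15) nearest=9 d=12 new=(21,6) → add node 11 parent=9 cost=21
12. q=(17,10) nearest=11 d=4 new=(18,9) → add node 12 parent=11 cost=24
13. q=(28,9) nearest=11 d=7 new=(24,9) → add node 13 parent=11 cost=24
14. q=(10,5) nearest=4 d=1 new=(10,5) → add node 14 parent=4 cost=10

Parent of node 3: 1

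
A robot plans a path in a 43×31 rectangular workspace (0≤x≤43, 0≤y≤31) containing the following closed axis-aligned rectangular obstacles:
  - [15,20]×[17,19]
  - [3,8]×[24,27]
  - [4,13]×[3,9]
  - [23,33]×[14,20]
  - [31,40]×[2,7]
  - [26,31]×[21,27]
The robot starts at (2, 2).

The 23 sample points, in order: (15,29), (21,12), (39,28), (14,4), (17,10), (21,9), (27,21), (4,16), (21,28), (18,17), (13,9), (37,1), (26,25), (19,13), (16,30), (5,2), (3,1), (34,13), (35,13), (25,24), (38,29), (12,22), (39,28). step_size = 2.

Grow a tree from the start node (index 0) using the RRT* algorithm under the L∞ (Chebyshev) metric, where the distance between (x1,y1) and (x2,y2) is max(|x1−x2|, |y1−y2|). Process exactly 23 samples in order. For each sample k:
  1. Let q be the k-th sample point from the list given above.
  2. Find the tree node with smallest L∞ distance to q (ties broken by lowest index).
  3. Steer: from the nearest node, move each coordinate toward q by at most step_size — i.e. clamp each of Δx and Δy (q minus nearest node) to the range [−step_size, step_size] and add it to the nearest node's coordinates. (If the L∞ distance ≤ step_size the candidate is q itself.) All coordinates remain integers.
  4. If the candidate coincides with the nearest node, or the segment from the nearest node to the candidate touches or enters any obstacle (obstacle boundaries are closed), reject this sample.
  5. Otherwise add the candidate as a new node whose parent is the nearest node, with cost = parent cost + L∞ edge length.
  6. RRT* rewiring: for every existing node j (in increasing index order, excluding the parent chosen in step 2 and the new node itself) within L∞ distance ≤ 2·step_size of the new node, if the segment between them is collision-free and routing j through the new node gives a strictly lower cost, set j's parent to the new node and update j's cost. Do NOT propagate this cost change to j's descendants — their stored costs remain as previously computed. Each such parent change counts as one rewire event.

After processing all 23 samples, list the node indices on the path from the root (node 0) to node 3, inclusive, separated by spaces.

1. q=(15,29) nearest=0 d=27 new=(4,4) → blocked by [4,13]×[3,9], reject
2. q=(21,12) nearest=0 d=19 new=(4,4) → blocked by [4,13]×[3,9], reject
3. q=(39,28) nearest=0 d=37 new=(4,4) → blocked by [4,13]×[3,9], reject
4. q=(14,4) nearest=0 d=12 new=(4,4) → blocked by [4,13]×[3,9], reject
5. q=(17,10) nearest=0 d=15 new=(4,4) → blocked by [4,13]×[3,9], reject
6. q=(21,9) nearest=0 d=19 new=(4,4) → blocked by [4,13]×[3,9], reject
7. q=(27,21) nearest=0 d=25 new=(4,4) → blocked by [4,13]×[3,9], reject
8. q=(4,16) nearest=0 d=14 new=(4,4) → blocked by [4,13]×[3,9], reject
9. q=(21,28) nearest=0 d=26 new=(4,4) → blocked by [4,13]×[3,9], reject
10. q=(18,17) nearest=0 d=16 new=(4,4) → blocked by [4,13]×[3,9], reject
11. q=(13,9) nearest=0 d=11 new=(4,4) → blocked by [4,13]×[3,9], reject
12. q=(37,1) nearest=0 d=35 new=(4,1) → add node 1 parent=0 cost=2
13. q=(26,25) nearest=0 d=24 new=(4,4) → blocked by [4,13]×[3,9], reject
14. q=(19,13) nearest=1 d=15 new=(6,3) → blocked by [4,13]×[3,9], reject
15. q=(16,30) nearest=0 d=28 new=(4,4) → blocked by [4,13]×[3,9], reject
16. q=(5,2) nearest=1 d=1 new=(5,2) → add node 2 parent=1 cost=3
17. q=(3,1) nearest=0 d=1 new=(3,1) → add node 3 parent=0 cost=1
18. q=(34,13) nearest=2 d=29 new=(7,4) → blocked by [4,13]×[3,9], reject
19. q=(35,13) nearest=2 d=30 new=(7,4) → blocked by [4,13]×[3,9], reject
20. q=(25,24) nearest=2 d=22 new=(7,4) → blocked by [4,13]×[3,9], reject
21. q=(38,29) nearest=2 d=33 new=(7,4) → blocked by [4,13]×[3,9], reject
22. q=(12,22) nearest=0 d=20 new=(4,4) → blocked by [4,13]×[3,9], reject
23. q=(39,28) nearest=2 d=34 new=(7,4) → blocked by [4,13]×[3,9], reject

Path: 0 3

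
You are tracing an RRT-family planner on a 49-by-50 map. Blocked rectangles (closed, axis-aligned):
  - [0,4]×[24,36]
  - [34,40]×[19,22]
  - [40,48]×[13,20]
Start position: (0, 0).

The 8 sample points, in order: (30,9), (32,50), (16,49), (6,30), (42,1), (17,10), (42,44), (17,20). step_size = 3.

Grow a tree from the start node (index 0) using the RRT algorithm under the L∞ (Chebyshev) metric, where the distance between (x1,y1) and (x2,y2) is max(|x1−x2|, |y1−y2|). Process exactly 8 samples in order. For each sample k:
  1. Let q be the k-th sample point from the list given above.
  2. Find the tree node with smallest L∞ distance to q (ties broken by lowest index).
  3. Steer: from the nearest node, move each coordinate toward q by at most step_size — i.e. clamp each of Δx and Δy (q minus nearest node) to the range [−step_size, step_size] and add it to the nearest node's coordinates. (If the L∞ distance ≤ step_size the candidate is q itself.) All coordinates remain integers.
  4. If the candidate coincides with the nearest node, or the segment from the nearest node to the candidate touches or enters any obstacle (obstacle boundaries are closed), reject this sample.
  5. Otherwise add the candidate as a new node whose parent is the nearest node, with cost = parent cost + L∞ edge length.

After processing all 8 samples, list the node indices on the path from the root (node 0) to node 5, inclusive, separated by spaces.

Path: 0 1 2 3 5

1. q=(30,9) nearest=0 d=30 new=(3,3) → add node 1 parent=0 cost=3
2. q=(32,50) nearest=1 d=47 new=(6,6) → add node 2 parent=1 cost=6
3. q=(16,49) nearest=2 d=43 new=(9,9) → add node 3 parent=2 cost=9
4. q=(6,30) nearest=3 d=21 new=(6,12) → add node 4 parent=3 cost=12
5. q=(42,1) nearest=3 d=33 new=(12,6) → add node 5 parent=3 cost=12
6. q=(17,10) nearest=5 d=5 new=(15,9) → add node 6 parent=5 cost=15
7. q=(42,44) nearest=3 d=35 new=(12,12) → add node 7 parent=3 cost=12
8. q=(17,20) nearest=7 d=8 new=(15,15) → add node 8 parent=7 cost=15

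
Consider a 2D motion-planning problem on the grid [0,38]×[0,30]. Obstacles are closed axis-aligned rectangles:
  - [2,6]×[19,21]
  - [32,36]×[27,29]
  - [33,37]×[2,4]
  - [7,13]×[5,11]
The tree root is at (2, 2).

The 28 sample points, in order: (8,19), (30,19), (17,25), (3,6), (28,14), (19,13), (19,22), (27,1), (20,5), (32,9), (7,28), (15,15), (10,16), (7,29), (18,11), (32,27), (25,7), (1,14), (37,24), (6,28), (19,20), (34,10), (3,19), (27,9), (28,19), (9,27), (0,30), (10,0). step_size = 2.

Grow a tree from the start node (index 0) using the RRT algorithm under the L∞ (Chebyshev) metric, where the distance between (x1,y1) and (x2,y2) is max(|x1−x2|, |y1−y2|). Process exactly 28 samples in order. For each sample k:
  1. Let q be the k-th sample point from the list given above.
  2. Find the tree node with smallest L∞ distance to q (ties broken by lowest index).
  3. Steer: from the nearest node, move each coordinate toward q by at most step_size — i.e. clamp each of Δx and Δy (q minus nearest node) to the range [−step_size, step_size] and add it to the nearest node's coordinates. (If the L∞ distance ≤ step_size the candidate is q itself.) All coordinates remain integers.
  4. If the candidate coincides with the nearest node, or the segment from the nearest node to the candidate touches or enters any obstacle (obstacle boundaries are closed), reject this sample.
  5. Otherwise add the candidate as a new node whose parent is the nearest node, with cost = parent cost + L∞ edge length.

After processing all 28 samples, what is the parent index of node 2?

Parent of node 2: 1

1. q=(8,19) nearest=0 d=17 new=(4,4) → add node 1 parent=0 cost=2
2. q=(30,19) nearest=1 d=26 new=(6,6) → add node 2 parent=1 cost=4
3. q=(17,25) nearest=2 d=19 new=(8,8) → blocked by [7,13]×[5,11], reject
4. q=(3,6) nearest=1 d=2 new=(3,6) → add node 3 parent=1 cost=4
5. q=(28,14) nearest=2 d=22 new=(8,8) → blocked by [7,13]×[5,11], reject
6. q=(19,13) nearest=2 d=13 new=(8,8) → blocked by [7,13]×[5,11], reject
7. q=(19,22) nearest=2 d=16 new=(8,8) → blocked by [7,13]×[5,11], reject
8. q=(27,1) nearest=2 d=21 new=(8,4) → blocked by [7,13]×[5,11], reject
9. q=(20,5) nearest=2 d=14 new=(8,5) → blocked by [7,13]×[5,11], reject
10. q=(32,9) nearest=2 d=26 new=(8,8) → blocked by [7,13]×[5,11], reject
11. q=(7,28) nearest=2 d=22 new=(7,8) → blocked by [7,13]×[5,11], reject
12. q=(15,15) nearest=2 d=9 new=(8,8) → blocked by [7,13]×[5,11], reject
13. q=(10,16) nearest=2 d=10 new=(8,8) → blocked by [7,13]×[5,11], reject
14. q=(7,29) nearest=2 d=23 new=(7,8) → blocked by [7,13]×[5,11], reject
15. q=(18,11) nearest=2 d=12 new=(8,8) → blocked by [7,13]×[5,11], reject
16. q=(32,27) nearest=2 d=26 new=(8,8) → blocked by [7,13]×[5,11], reject
17. q=(25,7) nearest=2 d=19 new=(8,7) → blocked by [7,13]×[5,11], reject
18. q=(1,14) nearest=2 d=8 new=(4,8) → add node 4 parent=2 cost=6
19. q=(37,24) nearest=2 d=31 new=(8,8) → blocked by [7,13]×[5,11], reject
20. q=(6,28) nearest=4 d=20 new=(6,10) → add node 5 parent=4 cost=8
21. q=(19,20) nearest=5 d=13 new=(8,12) → blocked by [7,13]×[5,11], reject
22. q=(34,10) nearest=2 d=28 new=(8,8) → blocked by [7,13]×[5,11], reject
23. q=(3,19) nearest=5 d=9 new=(4,12) → add node 6 parent=5 cost=10
24. q=(27,9) nearest=2 d=21 new=(8,8) → blocked by [7,13]×[5,11], reject
25. q=(28,19) nearest=2 d=22 new=(8,8) → blocked by [7,13]×[5,11], reject
26. q=(9,27) nearest=6 d=15 new=(6,14) → add node 7 parent=6 cost=12
27. q=(0,30) nearest=7 d=16 new=(4,16) → add node 8 parent=7 cost=14
28. q=(10,0) nearest=1 d=6 new=(6,2) → add node 9 parent=1 cost=4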